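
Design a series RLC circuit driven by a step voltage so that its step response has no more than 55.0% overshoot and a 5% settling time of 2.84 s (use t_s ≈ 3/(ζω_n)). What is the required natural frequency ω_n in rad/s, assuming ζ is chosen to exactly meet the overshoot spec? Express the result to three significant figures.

ω_n ≈ 5.65 rad/s

ζ = −ln(OS)/√(π² + (ln OS)²). With OS = 0.550, ln OS = −0.5978 and ζ = 0.5978/3.198 = 0.187.
Then ω_n = 3/(ζ t_s) = 3/(0.187 × 2.84) = 5.65 rad/s.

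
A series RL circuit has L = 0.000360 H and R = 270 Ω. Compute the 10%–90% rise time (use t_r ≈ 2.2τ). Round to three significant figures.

t_r ≈ 0.00000293 s

τ = L/R = 0.000360/270 = 0.00000133 s.
t_r ≈ 2.2τ = 0.00000293 s.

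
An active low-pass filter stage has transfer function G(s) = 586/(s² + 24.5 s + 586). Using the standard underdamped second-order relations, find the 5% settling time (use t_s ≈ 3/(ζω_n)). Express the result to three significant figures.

t_s ≈ 0.245 s

ω_n = √586 = 24.2 rad/s; ζ = 24.5/(2·24.2) = 0.506.
t_s ≈ 3/(ζω_n) = 3/(0.506·24.2) = 0.245 s.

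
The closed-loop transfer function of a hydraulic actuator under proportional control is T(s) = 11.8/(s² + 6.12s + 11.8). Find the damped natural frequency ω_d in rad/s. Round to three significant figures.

ω_d ≈ 1.56 rad/s

ω_n = √11.8 = 3.44 rad/s; ζ = 6.12/(2·3.44) = 0.891.
ω_d = ω_n√(1−ζ²) = 1.56 rad/s.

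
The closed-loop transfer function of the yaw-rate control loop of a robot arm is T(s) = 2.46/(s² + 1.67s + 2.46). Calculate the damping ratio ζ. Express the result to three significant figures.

Matching coefficients with s² + 2ζω_n s + ω_n² gives ω_n² = 2.46 ⇒ ω_n = 1.57 rad/s, and ζ = 1.67/(2ω_n) = 0.532.

ζ ≈ 0.532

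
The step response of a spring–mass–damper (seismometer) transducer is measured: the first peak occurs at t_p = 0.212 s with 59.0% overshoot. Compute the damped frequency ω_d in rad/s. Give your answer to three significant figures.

t_p = π/ω_d, so ω_d = π/0.212 = 14.8 rad/s.

ω_d ≈ 14.8 rad/s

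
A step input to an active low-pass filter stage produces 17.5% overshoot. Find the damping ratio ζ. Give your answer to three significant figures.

From %OS = 100·exp(−πζ/√(1−ζ²)), invert to get ζ = −ln(OS)/√(π² + ln²(OS)) with OS = 0.175.
−ln 0.175 = 1.743, so ζ = 1.743/√(π² + 3.038) = 0.485.

ζ ≈ 0.485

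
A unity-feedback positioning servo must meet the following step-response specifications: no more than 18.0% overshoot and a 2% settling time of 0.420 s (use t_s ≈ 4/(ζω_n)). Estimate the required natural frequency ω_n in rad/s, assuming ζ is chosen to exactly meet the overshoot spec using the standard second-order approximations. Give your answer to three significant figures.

ζ = −ln(OS)/√(π² + (ln OS)²). With OS = 0.180, ln OS = −1.715 and ζ = 1.715/3.579 = 0.479.
Then ω_n = 4/(ζ t_s) = 4/(0.479 × 0.420) = 19.9 rad/s.

ω_n ≈ 19.9 rad/s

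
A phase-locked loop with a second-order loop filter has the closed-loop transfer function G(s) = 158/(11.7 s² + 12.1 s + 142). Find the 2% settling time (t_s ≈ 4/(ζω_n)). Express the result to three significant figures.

Dividing through by 11.7: denominator becomes s² + 1.034 s + 12.14.
So ω_n = √12.14 = 3.48 rad/s and ζ = 1.034/(2·3.48) = 0.148.
t_s ≈ 4/(ζω_n) = 7.74 s.

t_s ≈ 7.74 s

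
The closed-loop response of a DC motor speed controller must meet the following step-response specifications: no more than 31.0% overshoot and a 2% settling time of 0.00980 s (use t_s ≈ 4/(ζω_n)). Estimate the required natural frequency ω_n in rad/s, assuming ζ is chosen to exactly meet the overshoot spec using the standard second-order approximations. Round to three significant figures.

ω_n ≈ 1170 rad/s

ζ = −ln(OS)/√(π² + (ln OS)²). With OS = 0.310, ln OS = −1.171 and ζ = 1.171/3.353 = 0.349.
Then ω_n = 4/(ζ t_s) = 4/(0.349 × 0.00980) = 1170 rad/s.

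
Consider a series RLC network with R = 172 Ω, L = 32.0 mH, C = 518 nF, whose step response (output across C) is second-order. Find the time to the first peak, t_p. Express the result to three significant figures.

t_p ≈ 0.000431 s

For a series RLC circuit (capacitor voltage as output), ω_n = 1/√(LC) = 1/√(32.0 mH · 518 nF) = 7770 rad/s.
ζ = (R/2)·√(C/L) = (172/2)·√(518 nF/32.0 mH) = 0.346.
ω_d = 7770·√(1 − 0.346²) = 7290 rad/s. t_p = π/ω_d = 0.000431 s.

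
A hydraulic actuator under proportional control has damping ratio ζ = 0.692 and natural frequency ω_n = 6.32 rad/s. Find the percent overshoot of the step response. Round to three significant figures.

%OS ≈ 4.92%

For an underdamped second-order system, %OS = 100·exp(−πζ/√(1−ζ²)).
πζ/√(1−ζ²) = π·0.692/√(1−0.479) = 3.011, so %OS = 100·e^(−3.011) = 4.92%.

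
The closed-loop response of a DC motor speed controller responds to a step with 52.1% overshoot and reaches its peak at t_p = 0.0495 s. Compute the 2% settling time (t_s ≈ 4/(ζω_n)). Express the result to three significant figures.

ζ from %OS: ζ = |ln 0.521|/√(π²+ln²0.521) = 0.203.
t_p = π/ω_d ⇒ ω_d = 63.5 rad/s; then ω_n = ω_d/√(1−ζ²) = 64.8 rad/s.
t_s ≈ 4/(ζω_n) = 4/(0.203·64.8) = 0.304 s.

t_s ≈ 0.304 s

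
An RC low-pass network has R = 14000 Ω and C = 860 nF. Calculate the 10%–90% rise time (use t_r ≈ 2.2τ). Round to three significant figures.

t_r ≈ 0.0265 s

τ = RC = 14000 × 860 nF = 0.0120 s.
t_r ≈ 2.2τ = 0.0265 s.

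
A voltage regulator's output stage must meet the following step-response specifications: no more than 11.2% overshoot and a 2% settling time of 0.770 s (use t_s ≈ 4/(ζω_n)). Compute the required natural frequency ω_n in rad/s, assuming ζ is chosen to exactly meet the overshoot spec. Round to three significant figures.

ω_n ≈ 9.09 rad/s

ζ = −ln(OS)/√(π² + (ln OS)²). With OS = 0.112, ln OS = −2.189 and ζ = 2.189/3.829 = 0.572.
Then ω_n = 4/(ζ t_s) = 4/(0.572 × 0.770) = 9.09 rad/s.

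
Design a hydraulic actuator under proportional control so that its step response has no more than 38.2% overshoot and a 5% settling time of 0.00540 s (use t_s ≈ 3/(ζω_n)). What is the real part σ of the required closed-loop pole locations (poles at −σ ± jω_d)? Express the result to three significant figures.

The settling-time spec alone fixes σ = ζω_n = 3/t_s = 3/0.00540 = 556.
(Overshoot then fixes ζ = 0.293 and hence ω_d = σ·√(1−ζ²)/ζ = 1810 rad/s.)

σ ≈ 556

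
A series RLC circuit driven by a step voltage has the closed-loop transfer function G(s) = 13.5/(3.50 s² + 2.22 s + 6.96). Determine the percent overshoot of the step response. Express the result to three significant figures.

Dividing through by 3.50: denominator becomes s² + 0.6343 s + 1.989.
So ω_n = √1.989 = 1.41 rad/s and ζ = 0.6343/(2·1.41) = 0.225.
Overshoot: exp(−π·0.225/√(1−0.225²)) = 0.484, i.e. 48.4%.

%OS ≈ 48.4%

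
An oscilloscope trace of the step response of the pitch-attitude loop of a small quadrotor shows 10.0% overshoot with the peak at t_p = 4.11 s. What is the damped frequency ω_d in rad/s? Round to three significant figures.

ω_d ≈ 0.764 rad/s

t_p = π/ω_d, so ω_d = π/4.11 = 0.764 rad/s.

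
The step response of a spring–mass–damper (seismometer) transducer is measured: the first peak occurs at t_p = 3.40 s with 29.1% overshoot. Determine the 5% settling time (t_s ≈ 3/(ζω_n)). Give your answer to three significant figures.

t_s ≈ 8.26 s

The overshoot fixes ζ = −ln(OS)/√(π²+ln²(OS)) = 0.366.
From t_p = π/ω_d, ω_d = π/3.40 = 0.924 rad/s, so ω_n = ω_d/√(1−ζ²) = 0.993 rad/s.
t_s ≈ 3/(ζω_n) = 3/(0.366·0.993) = 8.26 s.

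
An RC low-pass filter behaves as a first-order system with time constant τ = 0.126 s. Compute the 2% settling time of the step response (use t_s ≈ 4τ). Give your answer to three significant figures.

t_s ≈ 4τ = 0.504 s.

t_s ≈ 0.504 s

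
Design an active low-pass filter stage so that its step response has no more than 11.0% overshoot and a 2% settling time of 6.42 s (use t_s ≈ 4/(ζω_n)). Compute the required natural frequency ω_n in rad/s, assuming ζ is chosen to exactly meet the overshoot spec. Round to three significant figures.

ω_n ≈ 1.08 rad/s

ζ = −ln(OS)/√(π² + (ln OS)²). With OS = 0.110, ln OS = −2.207 and ζ = 2.207/3.839 = 0.575.
From t_s ≈ 4/(ζω_n): ω_n = 4/(ζ·t_s) = 4/(0.575·6.42) = 1.08 rad/s.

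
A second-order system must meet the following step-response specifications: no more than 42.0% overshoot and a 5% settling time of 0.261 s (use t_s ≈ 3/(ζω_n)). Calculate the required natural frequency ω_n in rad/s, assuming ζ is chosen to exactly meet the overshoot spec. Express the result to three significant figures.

ω_n ≈ 43.2 rad/s

ζ = −ln(OS)/√(π² + (ln OS)²). With OS = 0.420, ln OS = −0.8675 and ζ = 0.8675/3.259 = 0.266.
From t_s ≈ 3/(ζω_n): ω_n = 3/(ζ·t_s) = 3/(0.266·0.261) = 43.2 rad/s.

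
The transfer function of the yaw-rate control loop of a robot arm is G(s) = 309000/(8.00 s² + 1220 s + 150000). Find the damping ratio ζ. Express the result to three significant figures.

Dividing through by 8.00: denominator becomes s² + 152.5 s + 18750.
So ω_n = √18750 = 137 rad/s and ζ = 152.5/(2·137) = 0.557.

ζ ≈ 0.557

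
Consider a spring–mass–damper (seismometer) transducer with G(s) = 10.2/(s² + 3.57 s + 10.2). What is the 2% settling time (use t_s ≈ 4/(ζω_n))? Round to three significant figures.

Comparing the denominator to s² + 2ζω_n s + ω_n²: ω_n = √10.2 = 3.19 rad/s, and 2ζω_n = 3.57 so ζ = 3.57/(2·3.19) = 0.559.
t_s ≈ 4/(ζω_n) = 4/(0.559·3.19) = 2.24 s.

t_s ≈ 2.24 s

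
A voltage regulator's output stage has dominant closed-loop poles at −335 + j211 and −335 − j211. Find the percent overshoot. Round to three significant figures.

%OS ≈ 0.682%

The poles are at −σ ± jω_d with σ = 335 and ω_d = 211, so ω_n = √(σ²+ω_d²) = 396 rad/s and ζ = σ/ω_n = 0.846.
Overshoot: exp(−π·0.846/√(1−0.846²)) = 0.00682, i.e. 0.682%.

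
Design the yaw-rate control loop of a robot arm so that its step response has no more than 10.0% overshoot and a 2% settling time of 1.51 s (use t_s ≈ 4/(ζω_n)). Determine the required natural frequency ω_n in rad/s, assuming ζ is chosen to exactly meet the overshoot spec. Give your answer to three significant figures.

ζ = −ln(OS)/√(π² + (ln OS)²). With OS = 0.100, ln OS = −2.303 and ζ = 2.303/3.895 = 0.591.
Then ω_n = 4/(ζ t_s) = 4/(0.591 × 1.51) = 4.48 rad/s.

ω_n ≈ 4.48 rad/s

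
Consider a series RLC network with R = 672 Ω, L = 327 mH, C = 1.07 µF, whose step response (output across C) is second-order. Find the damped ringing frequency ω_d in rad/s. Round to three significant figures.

ω_d ≈ 1340 rad/s

For a series RLC circuit (capacitor voltage as output), ω_n = 1/√(LC) = 1/√(327 mH · 1.07 µF) = 1690 rad/s.
ζ = (R/2)·√(C/L) = (672/2)·√(1.07 µF/327 mH) = 0.608.
The damped frequency ω_d = ω_n√(1−ζ²) = 1340 rad/s.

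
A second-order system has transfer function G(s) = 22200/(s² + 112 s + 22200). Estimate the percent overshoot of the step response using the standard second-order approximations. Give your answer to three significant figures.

Matching coefficients with s² + 2ζω_n s + ω_n² gives ω_n² = 22200 ⇒ ω_n = 149 rad/s, and ζ = 112/(2ω_n) = 0.376.
%OS = 100 e^{−πζ/√(1−ζ²)} with ζ = 0.376 gives 28.0%.

%OS ≈ 28.0%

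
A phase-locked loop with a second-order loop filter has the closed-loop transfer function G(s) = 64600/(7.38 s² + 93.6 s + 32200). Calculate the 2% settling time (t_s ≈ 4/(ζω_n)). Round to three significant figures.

Dividing through by 7.38: denominator becomes s² + 12.68 s + 4363.
So ω_n = √4363 = 66.1 rad/s and ζ = 12.68/(2·66.1) = 0.0960.
t_s ≈ 4/(ζω_n) = 0.631 s.

t_s ≈ 0.631 s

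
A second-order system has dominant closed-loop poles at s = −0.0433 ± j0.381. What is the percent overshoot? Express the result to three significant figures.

The poles are at −σ ± jω_d with σ = 0.0433 and ω_d = 0.381, so ω_n = √(σ²+ω_d²) = 0.383 rad/s and ζ = σ/ω_n = 0.113.
Overshoot: exp(−π·0.113/√(1−0.113²)) = 0.700, i.e. 70.0%.

%OS ≈ 70.0%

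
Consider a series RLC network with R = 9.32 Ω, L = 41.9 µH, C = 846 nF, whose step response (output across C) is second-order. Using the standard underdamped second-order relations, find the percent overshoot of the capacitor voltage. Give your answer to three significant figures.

For a series RLC circuit (capacitor voltage as output), ω_n = 1/√(LC) = 1/√(41.9 µH · 846 nF) = 168000 rad/s.
ζ = (R/2)·√(C/L) = (9.32/2)·√(846 nF/41.9 µH) = 0.662.
%OS = 100 e^{−πζ/√(1−ζ²)} with ζ = 0.662 gives 6.23%.

%OS ≈ 6.23%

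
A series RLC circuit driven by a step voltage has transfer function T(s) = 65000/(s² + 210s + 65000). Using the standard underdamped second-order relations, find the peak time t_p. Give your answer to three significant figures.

Matching coefficients with s² + 2ζω_n s + ω_n² gives ω_n² = 65000 ⇒ ω_n = 255 rad/s, and ζ = 210/(2ω_n) = 0.412.
ω_d = ω_n√(1−ζ²) = 232 rad/s. Then t_p = π/ω_d = 0.0135 s.

t_p ≈ 0.0135 s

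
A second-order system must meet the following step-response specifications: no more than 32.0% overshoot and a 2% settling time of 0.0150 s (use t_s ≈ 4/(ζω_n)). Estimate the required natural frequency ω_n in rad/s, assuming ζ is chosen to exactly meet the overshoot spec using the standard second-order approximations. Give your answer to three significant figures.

ω_n ≈ 782 rad/s

Inverting the overshoot relation: ζ = |ln 0.320|/√(π² + ln²0.320) = 0.341.
Then ω_n = 4/(ζ t_s) = 4/(0.341 × 0.0150) = 782 rad/s.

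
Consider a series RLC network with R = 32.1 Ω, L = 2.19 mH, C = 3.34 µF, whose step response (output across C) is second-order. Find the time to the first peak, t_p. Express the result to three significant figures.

For a series RLC circuit (capacitor voltage as output), ω_n = 1/√(LC) = 1/√(2.19 mH · 3.34 µF) = 11700 rad/s.
ζ = (R/2)·√(C/L) = (32.1/2)·√(3.34 µF/2.19 mH) = 0.627.
ω_d = 11700·√(1 − 0.627²) = 9110 rad/s. t_p = π/ω_d = 0.000345 s.

t_p ≈ 0.000345 s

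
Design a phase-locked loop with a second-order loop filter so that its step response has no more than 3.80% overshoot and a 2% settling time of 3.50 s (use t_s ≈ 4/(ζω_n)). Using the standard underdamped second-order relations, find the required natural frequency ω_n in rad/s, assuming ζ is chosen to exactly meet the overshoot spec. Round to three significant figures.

Inverting the overshoot relation: ζ = |ln 0.0380|/√(π² + ln²0.0380) = 0.721.
Then ω_n = 4/(ζ t_s) = 4/(0.721 × 3.50) = 1.58 rad/s.

ω_n ≈ 1.58 rad/s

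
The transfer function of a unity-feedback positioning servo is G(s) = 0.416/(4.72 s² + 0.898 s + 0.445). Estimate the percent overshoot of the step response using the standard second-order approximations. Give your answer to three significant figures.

Dividing through by 4.72: denominator becomes s² + 0.1903 s + 0.09428.
So ω_n = √0.09428 = 0.307 rad/s and ζ = 0.1903/(2·0.307) = 0.310.
%OS = 100·exp(−πζ/√(1−ζ²)) = 35.9%.

%OS ≈ 35.9%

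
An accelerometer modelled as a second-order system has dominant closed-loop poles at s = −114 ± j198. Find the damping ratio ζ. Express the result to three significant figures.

The poles are at −σ ± jω_d with σ = 114 and ω_d = 198, so ω_n = √(σ²+ω_d²) = 228 rad/s and ζ = σ/ω_n = 0.499.

ζ ≈ 0.499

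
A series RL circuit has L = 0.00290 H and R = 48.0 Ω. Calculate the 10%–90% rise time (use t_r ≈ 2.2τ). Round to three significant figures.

τ = L/R = 0.00290/48.0 = 0.0000604 s.
t_r ≈ 2.2τ = 0.000133 s.

t_r ≈ 0.000133 s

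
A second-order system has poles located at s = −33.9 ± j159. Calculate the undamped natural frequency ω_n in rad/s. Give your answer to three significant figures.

ω_n ≈ 163 rad/s

The poles are at −σ ± jω_d with σ = 33.9 and ω_d = 159, so ω_n = √(σ²+ω_d²) = 163 rad/s and ζ = σ/ω_n = 0.209.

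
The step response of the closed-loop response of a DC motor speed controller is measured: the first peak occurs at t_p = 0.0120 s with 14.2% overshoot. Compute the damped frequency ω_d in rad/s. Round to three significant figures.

ω_d ≈ 262 rad/s

t_p = π/ω_d, so ω_d = π/0.0120 = 262 rad/s.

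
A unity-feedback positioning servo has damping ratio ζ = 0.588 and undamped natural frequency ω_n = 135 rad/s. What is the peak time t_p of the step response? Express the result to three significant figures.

t_p ≈ 0.0288 s

The damped frequency is ω_d = ω_n√(1−ζ²) = 135·√(1−0.346) = 109 rad/s.
Peak time t_p = π/ω_d = π/109 = 0.0288 s.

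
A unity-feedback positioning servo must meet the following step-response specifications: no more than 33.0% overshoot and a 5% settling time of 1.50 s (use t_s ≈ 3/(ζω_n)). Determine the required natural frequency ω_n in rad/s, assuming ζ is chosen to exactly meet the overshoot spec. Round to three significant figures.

From %OS = 100·exp(−πζ/√(1−ζ²)), invert to get ζ = −ln(OS)/√(π² + ln²(OS)) with OS = 0.330.
−ln 0.330 = 1.109, so ζ = 1.109/√(π² + 1.229) = 0.333.
Then ω_n = 3/(ζ t_s) = 3/(0.333 × 1.50) = 6.01 rad/s.

ω_n ≈ 6.01 rad/s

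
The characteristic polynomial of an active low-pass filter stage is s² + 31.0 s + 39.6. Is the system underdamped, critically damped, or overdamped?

a² − 4b = 800 > 0 (two distinct real roots); the system is overdamped.

overdamped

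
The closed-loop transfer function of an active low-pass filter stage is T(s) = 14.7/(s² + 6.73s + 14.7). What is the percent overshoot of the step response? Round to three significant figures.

ω_n = √14.7 = 3.83 rad/s; ζ = 6.73/(2·3.83) = 0.878.
Overshoot: exp(−π·0.878/√(1−0.878²)) = 0.00317, i.e. 0.317%.

%OS ≈ 0.317%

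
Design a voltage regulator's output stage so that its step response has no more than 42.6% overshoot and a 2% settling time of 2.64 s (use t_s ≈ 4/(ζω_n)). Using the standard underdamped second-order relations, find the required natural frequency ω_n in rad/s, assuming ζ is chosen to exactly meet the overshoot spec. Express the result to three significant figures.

ω_n ≈ 5.78 rad/s

From %OS = 100·exp(−πζ/√(1−ζ²)), invert to get ζ = −ln(OS)/√(π² + ln²(OS)) with OS = 0.426.
−ln 0.426 = 0.8533, so ζ = 0.8533/√(π² + 0.7281) = 0.262.
Then ω_n = 4/(ζ t_s) = 4/(0.262 × 2.64) = 5.78 rad/s.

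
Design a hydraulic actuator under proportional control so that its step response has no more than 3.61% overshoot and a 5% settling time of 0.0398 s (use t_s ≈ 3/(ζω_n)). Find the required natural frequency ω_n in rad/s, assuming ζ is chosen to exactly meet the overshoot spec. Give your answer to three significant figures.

ζ = −ln(OS)/√(π² + (ln OS)²). With OS = 0.0361, ln OS = −3.321 and ζ = 3.321/4.572 = 0.727.
Then ω_n = 3/(ζ t_s) = 3/(0.727 × 0.0398) = 104 rad/s.

ω_n ≈ 104 rad/s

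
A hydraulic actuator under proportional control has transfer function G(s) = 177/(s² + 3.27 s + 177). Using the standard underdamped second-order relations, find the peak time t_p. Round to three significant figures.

t_p ≈ 0.238 s

ω_n = √177 = 13.3 rad/s; ζ = 3.27/(2·13.3) = 0.123.
ω_d = ω_n√(1−ζ²) = 13.2 rad/s. Then t_p = π/ω_d = 0.238 s.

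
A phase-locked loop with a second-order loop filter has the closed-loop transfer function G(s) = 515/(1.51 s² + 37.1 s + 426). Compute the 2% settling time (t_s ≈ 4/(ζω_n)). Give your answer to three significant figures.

t_s ≈ 0.326 s

Dividing through by 1.51: denominator becomes s² + 24.57 s + 282.1.
So ω_n = √282.1 = 16.8 rad/s and ζ = 24.57/(2·16.8) = 0.731.
t_s ≈ 4/(ζω_n) = 0.326 s.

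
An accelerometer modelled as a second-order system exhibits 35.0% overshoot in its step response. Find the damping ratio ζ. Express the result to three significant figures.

ζ ≈ 0.317

Inverting the overshoot relation: ζ = |ln 0.350|/√(π² + ln²0.350) = 0.317.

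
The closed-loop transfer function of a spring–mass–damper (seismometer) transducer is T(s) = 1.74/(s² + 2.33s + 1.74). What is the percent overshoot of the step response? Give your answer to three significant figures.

%OS ≈ 0.270%

Comparing the denominator to s² + 2ζω_n s + ω_n²: ω_n = √1.74 = 1.32 rad/s, and 2ζω_n = 2.33 so ζ = 2.33/(2·1.32) = 0.883.
%OS = 100·exp(−πζ/√(1−ζ²)) = 0.270%.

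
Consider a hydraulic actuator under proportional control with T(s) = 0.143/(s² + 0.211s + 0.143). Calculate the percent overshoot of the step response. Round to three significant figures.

ω_n = √0.143 = 0.378 rad/s; ζ = 0.211/(2·0.378) = 0.279.
Overshoot: exp(−π·0.279/√(1−0.279²)) = 0.401, i.e. 40.1%.

%OS ≈ 40.1%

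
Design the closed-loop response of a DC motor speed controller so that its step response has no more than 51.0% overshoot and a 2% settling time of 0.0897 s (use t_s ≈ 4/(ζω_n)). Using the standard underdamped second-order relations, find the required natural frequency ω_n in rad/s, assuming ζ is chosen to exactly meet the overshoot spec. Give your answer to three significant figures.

ω_n ≈ 213 rad/s

Inverting the overshoot relation: ζ = |ln 0.510|/√(π² + ln²0.510) = 0.210.
From t_s ≈ 4/(ζω_n): ω_n = 4/(ζ·t_s) = 4/(0.210·0.0897) = 213 rad/s.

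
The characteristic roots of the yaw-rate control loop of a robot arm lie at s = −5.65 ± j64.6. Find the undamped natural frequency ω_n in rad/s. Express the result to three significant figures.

ω_n ≈ 64.8 rad/s

|pole| = ω_n = √(5.65² + 64.6²) = 64.8 rad/s; ζ = cos θ = σ/ω_n = 0.0871.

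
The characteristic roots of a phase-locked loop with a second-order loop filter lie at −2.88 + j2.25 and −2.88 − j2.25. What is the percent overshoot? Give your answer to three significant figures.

|pole| = ω_n = √(2.88² + 2.25²) = 3.65 rad/s; ζ = cos θ = σ/ω_n = 0.788.
%OS = 100 e^{−πζ/√(1−ζ²)} with ζ = 0.788 gives 1.79%.

%OS ≈ 1.79%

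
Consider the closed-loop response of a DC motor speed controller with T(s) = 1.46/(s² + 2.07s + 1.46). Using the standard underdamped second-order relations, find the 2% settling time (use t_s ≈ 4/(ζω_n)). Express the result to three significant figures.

t_s ≈ 3.86 s

Matching coefficients with s² + 2ζω_n s + ω_n² gives ω_n² = 1.46 ⇒ ω_n = 1.21 rad/s, and ζ = 2.07/(2ω_n) = 0.857.
t_s ≈ 4/(ζω_n) = 4/(0.857·1.21) = 3.86 s.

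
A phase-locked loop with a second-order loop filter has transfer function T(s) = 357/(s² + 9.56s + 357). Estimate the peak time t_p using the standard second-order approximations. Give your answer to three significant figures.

Matching coefficients with s² + 2ζω_n s + ω_n² gives ω_n² = 357 ⇒ ω_n = 18.9 rad/s, and ζ = 9.56/(2ω_n) = 0.253.
ω_d = ω_n√(1−ζ²) = 18.3 rad/s. Then t_p = π/ω_d = 0.172 s.

t_p ≈ 0.172 s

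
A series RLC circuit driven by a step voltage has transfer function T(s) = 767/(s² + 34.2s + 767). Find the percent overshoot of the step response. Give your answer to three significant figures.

ω_n = √767 = 27.7 rad/s; ζ = 34.2/(2·27.7) = 0.617.
Overshoot: exp(−π·0.617/√(1−0.617²)) = 0.0849, i.e. 8.49%.

%OS ≈ 8.49%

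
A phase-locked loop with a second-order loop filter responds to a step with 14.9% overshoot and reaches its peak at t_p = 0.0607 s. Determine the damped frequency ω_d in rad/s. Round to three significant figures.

t_p = π/ω_d, so ω_d = π/0.0607 = 51.8 rad/s.

ω_d ≈ 51.8 rad/s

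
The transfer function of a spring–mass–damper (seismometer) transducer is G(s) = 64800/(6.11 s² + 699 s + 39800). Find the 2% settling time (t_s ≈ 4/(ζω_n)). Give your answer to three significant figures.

Dividing through by 6.11: denominator becomes s² + 114.4 s + 6514.
So ω_n = √6514 = 80.7 rad/s and ζ = 114.4/(2·80.7) = 0.709.
t_s ≈ 4/(ζω_n) = 0.0699 s.

t_s ≈ 0.0699 s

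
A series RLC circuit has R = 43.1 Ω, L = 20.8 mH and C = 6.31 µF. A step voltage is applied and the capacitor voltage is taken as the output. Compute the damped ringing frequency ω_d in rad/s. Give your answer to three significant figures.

ω_d ≈ 2560 rad/s

For a series RLC circuit (capacitor voltage as output), ω_n = 1/√(LC) = 1/√(20.8 mH · 6.31 µF) = 2760 rad/s.
ζ = (R/2)·√(C/L) = (43.1/2)·√(6.31 µF/20.8 mH) = 0.375.
ω_d = 2760·√(1 − 0.375²) = 2560 rad/s.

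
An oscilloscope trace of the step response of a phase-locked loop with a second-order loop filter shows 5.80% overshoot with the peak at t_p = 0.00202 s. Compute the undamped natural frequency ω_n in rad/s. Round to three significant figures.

From the overshoot, ζ = −ln(OS)/√(π²+ln²(OS)) = 0.672.
From t_p = π/ω_d, ω_d = π/0.00202 = 1560 rad/s, so ω_n = ω_d/√(1−ζ²) = 2100 rad/s.

ω_n ≈ 2100 rad/s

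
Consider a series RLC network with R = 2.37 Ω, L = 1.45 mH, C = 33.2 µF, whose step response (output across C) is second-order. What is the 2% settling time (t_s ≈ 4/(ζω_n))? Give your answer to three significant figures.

For a series RLC circuit (capacitor voltage as output), ω_n = 1/√(LC) = 1/√(1.45 mH · 33.2 µF) = 4560 rad/s.
ζ = (R/2)·√(C/L) = (2.37/2)·√(33.2 µF/1.45 mH) = 0.179.
t_s ≈ 4/(ζω_n) = 0.00489 s.

t_s ≈ 0.00489 s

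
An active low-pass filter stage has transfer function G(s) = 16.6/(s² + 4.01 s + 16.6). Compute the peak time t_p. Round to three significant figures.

Comparing the denominator to s² + 2ζω_n s + ω_n²: ω_n = √16.6 = 4.07 rad/s, and 2ζω_n = 4.01 so ζ = 4.01/(2·4.07) = 0.492.
ω_d = ω_n√(1−ζ²) = 3.55 rad/s. Then t_p = π/ω_d = 0.886 s.

t_p ≈ 0.886 s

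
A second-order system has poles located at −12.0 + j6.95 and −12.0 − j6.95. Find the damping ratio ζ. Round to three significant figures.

ζ ≈ 0.865

The poles are at −σ ± jω_d with σ = 12.0 and ω_d = 6.95, so ω_n = √(σ²+ω_d²) = 13.9 rad/s and ζ = σ/ω_n = 0.865.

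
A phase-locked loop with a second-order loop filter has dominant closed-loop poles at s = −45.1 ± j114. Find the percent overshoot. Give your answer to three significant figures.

%OS ≈ 28.9%

The poles are at −σ ± jω_d with σ = 45.1 and ω_d = 114, so ω_n = √(σ²+ω_d²) = 123 rad/s and ζ = σ/ω_n = 0.368.
Overshoot: exp(−π·0.368/√(1−0.368²)) = 0.289, i.e. 28.9%.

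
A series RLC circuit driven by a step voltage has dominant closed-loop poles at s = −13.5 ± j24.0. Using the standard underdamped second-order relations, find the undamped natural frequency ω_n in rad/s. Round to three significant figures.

With σ = 13.5, ω_d = 24.0: ω_n = √(σ²+ω_d²) = 27.5 rad/s, ζ = σ/ω_n = 0.490.

ω_n ≈ 27.5 rad/s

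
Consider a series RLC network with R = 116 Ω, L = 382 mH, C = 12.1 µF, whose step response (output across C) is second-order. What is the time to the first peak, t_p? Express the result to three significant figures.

t_p ≈ 0.00715 s

For a series RLC circuit (capacitor voltage as output), ω_n = 1/√(LC) = 1/√(382 mH · 12.1 µF) = 465 rad/s.
ζ = (R/2)·√(C/L) = (116/2)·√(12.1 µF/382 mH) = 0.326.
ω_d = ω_n√(1−ζ²) = 440 rad/s. t_p = π/ω_d = 0.00715 s.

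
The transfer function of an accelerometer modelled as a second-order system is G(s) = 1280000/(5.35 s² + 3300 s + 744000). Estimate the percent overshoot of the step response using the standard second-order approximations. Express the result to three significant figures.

%OS ≈ 0.984%

Dividing through by 5.35: denominator becomes s² + 616.8 s + 139100.
So ω_n = √139100 = 373 rad/s and ζ = 616.8/(2·373) = 0.827.
%OS = 100 e^{−πζ/√(1−ζ²)} with ζ = 0.827 gives 0.984%.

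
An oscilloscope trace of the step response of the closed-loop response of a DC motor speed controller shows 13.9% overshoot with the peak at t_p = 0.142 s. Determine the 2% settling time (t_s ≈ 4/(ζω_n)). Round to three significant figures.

ζ from %OS: ζ = |ln 0.139|/√(π²+ln²0.139) = 0.532.
t_p = π/ω_d ⇒ ω_d = 22.1 rad/s; then ω_n = ω_d/√(1−ζ²) = 26.1 rad/s.
t_s ≈ 4/(ζω_n) = 4/(0.532·26.1) = 0.288 s.

t_s ≈ 0.288 s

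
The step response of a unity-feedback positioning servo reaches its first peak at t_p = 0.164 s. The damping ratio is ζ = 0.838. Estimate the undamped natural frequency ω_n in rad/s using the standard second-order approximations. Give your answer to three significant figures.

ω_n ≈ 35.1 rad/s

Peak time t_p = π/ω_d, so ω_d = π/t_p = π/0.164 = 19.2 rad/s.
ω_n = ω_d/√(1−ζ²) = 19.2/√0.298 = 35.1 rad/s.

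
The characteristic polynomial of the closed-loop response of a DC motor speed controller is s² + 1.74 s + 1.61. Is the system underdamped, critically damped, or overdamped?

a² − 4b = 1.74² − 4·1.61 < 0 (complex roots); the system is underdamped.

underdamped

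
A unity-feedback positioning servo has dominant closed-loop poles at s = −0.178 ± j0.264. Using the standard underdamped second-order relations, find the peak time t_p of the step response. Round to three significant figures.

t_p = π/ω_d with ω_d = 0.264 (the imaginary part), so t_p = 11.9 s.

t_p ≈ 11.9 s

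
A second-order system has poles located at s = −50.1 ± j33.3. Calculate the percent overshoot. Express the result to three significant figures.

The poles are at −σ ± jω_d with σ = 50.1 and ω_d = 33.3, so ω_n = √(σ²+ω_d²) = 60.2 rad/s and ζ = σ/ω_n = 0.833.
Overshoot: exp(−π·0.833/√(1−0.833²)) = 0.00886, i.e. 0.886%.

%OS ≈ 0.886%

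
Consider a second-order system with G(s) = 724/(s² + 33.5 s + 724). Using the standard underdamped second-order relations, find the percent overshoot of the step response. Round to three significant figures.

Matching coefficients with s² + 2ζω_n s + ω_n² gives ω_n² = 724 ⇒ ω_n = 26.9 rad/s, and ζ = 33.5/(2ω_n) = 0.623.
%OS = 100 e^{−πζ/√(1−ζ²)} with ζ = 0.623 gives 8.22%.

%OS ≈ 8.22%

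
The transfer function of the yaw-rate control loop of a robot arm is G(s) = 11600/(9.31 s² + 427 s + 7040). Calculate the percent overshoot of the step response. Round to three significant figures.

Dividing through by 9.31: denominator becomes s² + 45.86 s + 756.2.
So ω_n = √756.2 = 27.5 rad/s and ζ = 45.86/(2·27.5) = 0.834.
Overshoot: exp(−π·0.834/√(1−0.834²)) = 0.00867, i.e. 0.867%.

%OS ≈ 0.867%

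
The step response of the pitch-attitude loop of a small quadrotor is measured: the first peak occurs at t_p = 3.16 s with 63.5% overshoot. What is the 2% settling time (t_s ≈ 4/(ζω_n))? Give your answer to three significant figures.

t_s ≈ 27.8 s

ζ from %OS: ζ = |ln 0.635|/√(π²+ln²0.635) = 0.143.
t_p = π/ω_d ⇒ ω_d = 0.994 rad/s; then ω_n = ω_d/√(1−ζ²) = 1.00 rad/s.
t_s ≈ 4/(ζω_n) = 4/(0.143·1.00) = 27.8 s.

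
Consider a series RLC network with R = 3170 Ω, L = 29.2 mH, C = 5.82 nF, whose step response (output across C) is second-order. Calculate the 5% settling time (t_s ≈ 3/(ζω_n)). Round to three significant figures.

For a series RLC circuit (capacitor voltage as output), ω_n = 1/√(LC) = 1/√(29.2 mH · 5.82 nF) = 76700 rad/s.
ζ = (R/2)·√(C/L) = (3170/2)·√(5.82 nF/29.2 mH) = 0.708.
t_s ≈ 3/(ζω_n) = 0.0000553 s.

t_s ≈ 0.0000553 s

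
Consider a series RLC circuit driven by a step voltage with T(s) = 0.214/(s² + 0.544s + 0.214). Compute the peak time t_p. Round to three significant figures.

ω_n = √0.214 = 0.463 rad/s; ζ = 0.544/(2·0.463) = 0.588.
ω_d = ω_n√(1−ζ²) = 0.374 rad/s. Then t_p = π/ω_d = 8.40 s.

t_p ≈ 8.40 s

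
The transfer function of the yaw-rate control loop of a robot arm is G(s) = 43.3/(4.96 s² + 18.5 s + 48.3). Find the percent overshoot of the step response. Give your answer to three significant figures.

%OS ≈ 9.62%

Dividing through by 4.96: denominator becomes s² + 3.730 s + 9.738.
So ω_n = √9.738 = 3.12 rad/s and ζ = 3.730/(2·3.12) = 0.598.
Overshoot: exp(−π·0.598/√(1−0.598²)) = 0.0962, i.e. 9.62%.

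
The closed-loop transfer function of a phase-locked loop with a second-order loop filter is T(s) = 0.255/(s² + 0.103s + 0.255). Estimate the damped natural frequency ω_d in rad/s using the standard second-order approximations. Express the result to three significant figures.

ω_d ≈ 0.502 rad/s

ω_n = √0.255 = 0.505 rad/s; ζ = 0.103/(2·0.505) = 0.102.
ω_d = 0.505·√(1 − 0.102²) = 0.502 rad/s.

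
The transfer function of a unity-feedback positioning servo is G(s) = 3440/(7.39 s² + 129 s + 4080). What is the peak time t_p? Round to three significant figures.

Dividing through by 7.39: denominator becomes s² + 17.46 s + 552.1.
So ω_n = √552.1 = 23.5 rad/s and ζ = 17.46/(2·23.5) = 0.371.
ω_d = 23.5·√(1 − 0.371²) = 21.8 rad/s. t_p = π/ω_d = 0.144 s.

t_p ≈ 0.144 s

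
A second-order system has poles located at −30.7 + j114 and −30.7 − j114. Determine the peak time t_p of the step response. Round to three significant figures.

t_p = π/ω_d with ω_d = 114 (the imaginary part), so t_p = 0.0276 s.

t_p ≈ 0.0276 s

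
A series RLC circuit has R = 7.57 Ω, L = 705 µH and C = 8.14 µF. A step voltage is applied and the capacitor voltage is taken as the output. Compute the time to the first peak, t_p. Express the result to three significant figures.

t_p ≈ 0.000261 s

For a series RLC circuit (capacitor voltage as output), ω_n = 1/√(LC) = 1/√(705 µH · 8.14 µF) = 13200 rad/s.
ζ = (R/2)·√(C/L) = (7.57/2)·√(8.14 µF/705 µH) = 0.407.
ω_d = 13200·√(1 − 0.407²) = 12100 rad/s. t_p = π/ω_d = 0.000261 s.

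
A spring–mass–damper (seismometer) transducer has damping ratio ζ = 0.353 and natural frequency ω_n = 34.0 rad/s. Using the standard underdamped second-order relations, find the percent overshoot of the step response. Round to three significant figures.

For an underdamped second-order system, %OS = 100·exp(−πζ/√(1−ζ²)).
πζ/√(1−ζ²) = π·0.353/√(1−0.125) = 1.185, so %OS = 100·e^(−1.185) = 30.6%.

%OS ≈ 30.6%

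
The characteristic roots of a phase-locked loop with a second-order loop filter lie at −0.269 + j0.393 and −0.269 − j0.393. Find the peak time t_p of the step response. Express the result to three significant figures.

t_p ≈ 7.99 s

t_p = π/ω_d with ω_d = 0.393 (the imaginary part), so t_p = 7.99 s.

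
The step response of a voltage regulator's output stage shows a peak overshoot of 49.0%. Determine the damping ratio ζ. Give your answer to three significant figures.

Inverting the overshoot relation: ζ = |ln 0.490|/√(π² + ln²0.490) = 0.221.

ζ ≈ 0.221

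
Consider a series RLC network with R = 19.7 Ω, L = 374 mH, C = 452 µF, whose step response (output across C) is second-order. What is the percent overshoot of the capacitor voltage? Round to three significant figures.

For a series RLC circuit (capacitor voltage as output), ω_n = 1/√(LC) = 1/√(374 mH · 452 µF) = 76.9 rad/s.
ζ = (R/2)·√(C/L) = (19.7/2)·√(452 µF/374 mH) = 0.342.
Overshoot: exp(−π·0.342/√(1−0.342²)) = 0.318, i.e. 31.8%.

%OS ≈ 31.8%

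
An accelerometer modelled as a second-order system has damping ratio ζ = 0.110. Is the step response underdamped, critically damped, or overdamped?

Since ζ = 0.110 < 1, the system is underdamped.

underdamped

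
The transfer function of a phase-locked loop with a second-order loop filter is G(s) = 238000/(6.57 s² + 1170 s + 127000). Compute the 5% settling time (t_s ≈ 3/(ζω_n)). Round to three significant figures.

Dividing through by 6.57: denominator becomes s² + 178.1 s + 19330.
So ω_n = √19330 = 139 rad/s and ζ = 178.1/(2·139) = 0.640.
t_s ≈ 3/(ζω_n) = 0.0337 s.

t_s ≈ 0.0337 s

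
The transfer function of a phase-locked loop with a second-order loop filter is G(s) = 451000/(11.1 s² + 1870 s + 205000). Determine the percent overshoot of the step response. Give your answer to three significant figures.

Dividing through by 11.1: denominator becomes s² + 168.5 s + 18470.
So ω_n = √18470 = 136 rad/s and ζ = 168.5/(2·136) = 0.620.
%OS = 100·exp(−πζ/√(1−ζ²)) = 8.36%.

%OS ≈ 8.36%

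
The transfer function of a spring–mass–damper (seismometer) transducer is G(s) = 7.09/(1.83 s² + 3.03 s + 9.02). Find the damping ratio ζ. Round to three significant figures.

Dividing through by 1.83: denominator becomes s² + 1.656 s + 4.929.
So ω_n = √4.929 = 2.22 rad/s and ζ = 1.656/(2·2.22) = 0.373.

ζ ≈ 0.373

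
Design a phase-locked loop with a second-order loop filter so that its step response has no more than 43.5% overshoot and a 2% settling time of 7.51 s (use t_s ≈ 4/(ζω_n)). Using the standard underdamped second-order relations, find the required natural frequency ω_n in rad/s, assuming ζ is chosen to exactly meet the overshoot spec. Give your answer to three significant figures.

Inverting the overshoot relation: ζ = |ln 0.435|/√(π² + ln²0.435) = 0.256.
From t_s ≈ 4/(ζω_n): ω_n = 4/(ζ·t_s) = 4/(0.256·7.51) = 2.08 rad/s.

ω_n ≈ 2.08 rad/s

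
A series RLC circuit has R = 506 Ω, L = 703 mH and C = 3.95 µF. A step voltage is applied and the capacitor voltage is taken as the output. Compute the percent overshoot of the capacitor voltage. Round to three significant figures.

%OS ≈ 9.49%

For a series RLC circuit (capacitor voltage as output), ω_n = 1/√(LC) = 1/√(703 mH · 3.95 µF) = 600 rad/s.
ζ = (R/2)·√(C/L) = (506/2)·√(3.95 µF/703 mH) = 0.600.
%OS = 100·exp(−πζ/√(1−ζ²)) = 9.49%.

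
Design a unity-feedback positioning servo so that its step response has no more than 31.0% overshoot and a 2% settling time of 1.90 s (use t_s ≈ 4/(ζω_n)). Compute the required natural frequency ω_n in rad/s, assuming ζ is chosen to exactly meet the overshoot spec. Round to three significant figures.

From %OS = 100·exp(−πζ/√(1−ζ²)), invert to get ζ = −ln(OS)/√(π² + ln²(OS)) with OS = 0.310.
−ln 0.310 = 1.171, so ζ = 1.171/√(π² + 1.372) = 0.349.
From t_s ≈ 4/(ζω_n): ω_n = 4/(ζ·t_s) = 4/(0.349·1.90) = 6.03 rad/s.

ω_n ≈ 6.03 rad/s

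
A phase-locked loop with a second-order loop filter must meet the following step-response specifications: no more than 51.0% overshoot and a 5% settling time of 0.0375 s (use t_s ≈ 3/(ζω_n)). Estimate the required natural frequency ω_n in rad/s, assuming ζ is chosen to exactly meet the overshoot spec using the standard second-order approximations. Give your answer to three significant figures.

ω_n ≈ 382 rad/s

From %OS = 100·exp(−πζ/√(1−ζ²)), invert to get ζ = −ln(OS)/√(π² + ln²(OS)) with OS = 0.510.
−ln 0.510 = 0.6733, so ζ = 0.6733/√(π² + 0.4534) = 0.210.
Then ω_n = 3/(ζ t_s) = 3/(0.210 × 0.0375) = 382 rad/s.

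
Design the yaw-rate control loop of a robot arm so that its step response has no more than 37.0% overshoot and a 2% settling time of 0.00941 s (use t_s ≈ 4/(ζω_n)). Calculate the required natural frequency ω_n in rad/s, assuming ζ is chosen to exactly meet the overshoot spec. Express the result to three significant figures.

Inverting the overshoot relation: ζ = |ln 0.370|/√(π² + ln²0.370) = 0.302.
From t_s ≈ 4/(ζω_n): ω_n = 4/(ζ·t_s) = 4/(0.302·0.00941) = 1410 rad/s.

ω_n ≈ 1410 rad/s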